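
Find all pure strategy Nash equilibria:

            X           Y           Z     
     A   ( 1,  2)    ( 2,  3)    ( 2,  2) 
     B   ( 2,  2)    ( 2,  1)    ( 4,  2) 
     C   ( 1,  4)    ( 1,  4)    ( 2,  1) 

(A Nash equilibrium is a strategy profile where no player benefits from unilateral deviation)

Nash equilibrium: (A, Y), (B, X), (B, Z)

Work:
Best responses:
  P1 vs X: payoffs [1, 2, 1] → best response B (payoff 2)
  P1 vs Y: payoffs [2, 2, 1] → best response A/B (payoff 2)
  P1 vs Z: payoffs [2, 4, 2] → best response B (payoff 4)
  P2 vs A: payoffs [2, 3, 2] → best response Y (payoff 3)
  P2 vs B: payoffs [2, 1, 2] → best response X/Z (payoff 2)
  P2 vs C: payoffs [4, 4, 1] → best response X/Y (payoff 4)
Mutual best responses: (A,Y), (B,X), (B,Z) → Nash equilibria.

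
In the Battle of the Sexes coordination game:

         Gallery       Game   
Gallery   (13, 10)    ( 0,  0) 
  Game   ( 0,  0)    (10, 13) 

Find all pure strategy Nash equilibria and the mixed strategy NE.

Pure NE: (Gallery, Gallery) and (Game, Game); Mixed NE: p = 0.5652, q = 0.4348

Work:
Check pure NE:
(Gallery, Gallery): (13, 10) - no unilateral deviation beneficial
(Game, Game): (10, 13) - no unilateral deviation beneficial
Mixed NE: P1 plays Gallery with p = 0.5652, P2 plays Gallery with q = 0.4348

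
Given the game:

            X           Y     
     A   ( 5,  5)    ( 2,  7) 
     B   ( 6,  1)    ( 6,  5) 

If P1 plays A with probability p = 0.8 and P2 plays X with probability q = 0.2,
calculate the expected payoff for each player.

E[P1] = 3.28, E[P2] = 6.12

Work:
E[P1] = p·q·π₁(A,X) + p·(1-q)·π₁(A,Y) + (1-p)·q·π₁(B,X) + (1-p)·(1-q)·π₁(B,Y)
= 0.8·0.2·5 + 0.8·0.8·2 + 0.2·0.2·6 + 0.2·0.8·6
= 3.28

E[P2] = 6.12 (similar calculation)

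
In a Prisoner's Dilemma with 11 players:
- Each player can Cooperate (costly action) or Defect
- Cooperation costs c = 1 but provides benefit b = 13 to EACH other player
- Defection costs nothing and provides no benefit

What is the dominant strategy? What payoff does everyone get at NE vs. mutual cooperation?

Dominant: Defect; NE payoff = 0; Coop payoff = 129

Work:
Defect dominates (saves cost c = 1, benefit to others is external)
NE: All defect → everyone gets 0
If all cooperate: each receives (10)×13 - 1 = 129
Social dilemma: 129 > 0 but NE gives 0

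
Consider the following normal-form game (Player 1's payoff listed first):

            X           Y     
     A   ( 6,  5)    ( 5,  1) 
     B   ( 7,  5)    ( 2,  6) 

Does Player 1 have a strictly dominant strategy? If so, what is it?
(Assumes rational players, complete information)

No strictly dominant strategy exists for Player 1

Work:
A strategy strictly dominates another if it gives a strictly higher payoff against every opponent action. Compare each pair of P1's strategies column-by-column:
  A vs B: [6 vs 7, 5 vs 2] → A does not strictly dominate B (column X: 6 ≤ 7)
  B vs A: [7 vs 6, 2 vs 5] → B does not strictly dominate A (column Y: 2 ≤ 5)
No single strategy strictly dominates all others → no strictly dominant strategy.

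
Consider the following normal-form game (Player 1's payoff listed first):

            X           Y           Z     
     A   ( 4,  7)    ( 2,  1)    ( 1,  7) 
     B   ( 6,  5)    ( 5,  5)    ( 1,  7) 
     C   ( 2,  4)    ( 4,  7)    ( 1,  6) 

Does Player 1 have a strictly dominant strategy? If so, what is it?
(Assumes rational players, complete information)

No strictly dominant strategy exists for Player 1

Work:
A strategy strictly dominates another if it gives a strictly higher payoff against every opponent action. Compare each pair of P1's strategies column-by-column:
  A vs B: [4 vs 6, 2 vs 5, 1 vs 1] → A does not strictly dominate B (column X: 4 ≤ 6)
  A vs C: [4 vs 2, 2 vs 4, 1 vs 1] → A does not strictly dominate C (column Y: 2 ≤ 4)
  B vs A: [6 vs 4, 5 vs 2, 1 vs 1] → B does not strictly dominate A (column Z: 1 ≤ 1)
  B vs C: [6 vs 2, 5 vs 4, 1 vs 1] → B does not strictly dominate C (column Z: 1 ≤ 1)
  C vs A: [2 vs 4, 4 vs 2, 1 vs 1] → C does not strictly dominate A (column X: 2 ≤ 4)
  C vs B: [2 vs 6, 4 vs 5, 1 vs 1] → C does not strictly dominate B (column X: 2 ≤ 6)
No single strategy strictly dominates all others → no strictly dominant strategy.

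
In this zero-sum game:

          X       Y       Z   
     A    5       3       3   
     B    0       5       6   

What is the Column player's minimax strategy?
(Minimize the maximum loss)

Column should play X or Y (all achieve the minimum), value = 5

Work:
Column player minimizes Row's maximum payoff:
Column X: max payoff to Row = 5
Column Y: max payoff to Row = 5
Column Z: max payoff to Row = 6
Minimum is 5, achieved by columns X, Y (tied).
Each of X or Y is a minimax strategy.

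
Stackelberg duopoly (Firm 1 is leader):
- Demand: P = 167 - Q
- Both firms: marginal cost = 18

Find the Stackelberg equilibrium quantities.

q₁* (leader) = 74.5, q₂* (follower) = 37.25

Work:
Follower's reaction: q₂ = (a - c - q₁)/2
Leader substitutes: π₁ = q₁·(a - q₁ - (a-c-q₁)/2 - c)
FOC: q₁* = (167 - 18)/2 = 74.50
Then: q₂* = (167 - 18 - 74.5)/2 = 37.25
Leader has first-mover advantage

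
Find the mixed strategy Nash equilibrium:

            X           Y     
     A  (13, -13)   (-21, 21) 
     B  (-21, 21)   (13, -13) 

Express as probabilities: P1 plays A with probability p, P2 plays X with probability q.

p = 0.5, q = 0.5

Work:
Find probabilities that make opponent indifferent:
P2 chooses q to make P1 indifferent between A and B
P1 chooses p to make P2 indifferent between X and Y
Mixed NE: P1 plays (A: 0.5, B: 0.5), P2 plays (X: 0.5, Y: 0.5)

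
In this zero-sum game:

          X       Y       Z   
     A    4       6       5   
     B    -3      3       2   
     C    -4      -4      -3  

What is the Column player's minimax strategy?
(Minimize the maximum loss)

Column should play X, value = 4

Work:
Column player minimizes Row's maximum payoff:
Column X: max payoff to Row = 4
Column Y: max payoff to Row = 6
Column Z: max payoff to Row = 5
Minimum is 4, achieved by column X.
Minimax strategy: X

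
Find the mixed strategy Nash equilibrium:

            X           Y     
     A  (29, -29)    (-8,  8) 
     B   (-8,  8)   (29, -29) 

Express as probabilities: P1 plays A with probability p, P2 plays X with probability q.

p = 0.5, q = 0.5

Work:
Find probabilities that make opponent indifferent:
P2 chooses q to make P1 indifferent between A and B
P1 chooses p to make P2 indifferent between X and Y
Mixed NE: P1 plays (A: 0.5, B: 0.5), P2 plays (X: 0.5, Y: 0.5)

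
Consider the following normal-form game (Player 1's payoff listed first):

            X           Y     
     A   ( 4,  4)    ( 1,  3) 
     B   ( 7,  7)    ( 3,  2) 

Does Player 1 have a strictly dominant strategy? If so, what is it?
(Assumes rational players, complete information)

Yes, Player 1's strictly dominant strategy is B

Work:
A strategy strictly dominates another if it gives a strictly higher payoff against every opponent action. Compare each pair of P1's strategies column-by-column:
  A vs B: [4 vs 7, 1 vs 3] → A does not strictly dominate B (column X: 4 ≤ 7)
  B vs A: [7 vs 4, 3 vs 1] → B strictly dominates A
B strictly dominates every other strategy → strictly dominant.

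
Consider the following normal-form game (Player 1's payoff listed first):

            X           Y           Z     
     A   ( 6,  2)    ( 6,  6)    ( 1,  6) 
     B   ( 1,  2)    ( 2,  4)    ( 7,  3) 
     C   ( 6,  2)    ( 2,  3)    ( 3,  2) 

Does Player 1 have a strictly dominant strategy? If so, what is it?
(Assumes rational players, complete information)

No strictly dominant strategy exists for Player 1

Work:
A strategy strictly dominates another if it gives a strictly higher payoff against every opponent action. Compare each pair of P1's strategies column-by-column:
  A vs B: [6 vs 1, 6 vs 2, 1 vs 7] → A does not strictly dominate B (column Z: 1 ≤ 7)
  A vs C: [6 vs 6, 6 vs 2, 1 vs 3] → A does not strictly dominate C (column X: 6 ≤ 6)
  B vs A: [1 vs 6, 2 vs 6, 7 vs 1] → B does not strictly dominate A (column X: 1 ≤ 6)
  B vs C: [1 vs 6, 2 vs 2, 7 vs 3] → B does not strictly dominate C (column X: 1 ≤ 6)
  C vs A: [6 vs 6, 2 vs 6, 3 vs 1] → C does not strictly dominate A (column X: 6 ≤ 6)
  C vs B: [6 vs 1, 2 vs 2, 3 vs 7] → C does not strictly dominate B (column Y: 2 ≤ 2)
No single strategy strictly dominates all others → no strictly dominant strategy.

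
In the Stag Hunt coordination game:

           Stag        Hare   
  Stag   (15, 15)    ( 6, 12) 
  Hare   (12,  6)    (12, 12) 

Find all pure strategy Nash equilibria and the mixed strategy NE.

Pure NE: (Stag, Stag) and (Hare, Hare); Mixed NE: p = 0.6667, q = 0.6667

Work:
Check pure NE:
(Stag, Stag): (15, 15) - no unilateral deviation beneficial
(Hare, Hare): (12, 12) - no unilateral deviation beneficial
Mixed NE: P1 plays Stag with p = 0.6667, P2 plays Stag with q = 0.6667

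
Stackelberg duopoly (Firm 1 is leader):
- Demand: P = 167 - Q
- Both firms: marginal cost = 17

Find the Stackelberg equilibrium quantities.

q₁* (leader) = 75.0, q₂* (follower) = 37.5

Work:
Follower's reaction: q₂ = (a - c - q₁)/2
Leader substitutes: π₁ = q₁·(a - q₁ - (a-c-q₁)/2 - c)
FOC: q₁* = (167 - 17)/2 = 75.00
Then: q₂* = (167 - 17 - 75.0)/2 = 37.50
Leader has first-mover advantage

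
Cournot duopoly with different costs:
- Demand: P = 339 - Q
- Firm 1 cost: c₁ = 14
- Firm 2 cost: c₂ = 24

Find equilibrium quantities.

q₁* = 111.67, q₂* = 101.67

Work:
Reaction: q₁ = (339 - 14 - q₂)/2
Reaction: q₂ = (339 - 24 - q₁)/2
Solve simultaneously:
q₁* = (339 - 2×14 + 24)/3 = 111.67
q₂* = (339 - 2×24 + 14)/3 = 101.67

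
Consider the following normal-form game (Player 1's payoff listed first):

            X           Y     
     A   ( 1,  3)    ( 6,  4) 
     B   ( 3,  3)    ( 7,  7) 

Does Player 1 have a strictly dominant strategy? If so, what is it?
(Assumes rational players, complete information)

Yes, Player 1's strictly dominant strategy is B

Work:
A strategy strictly dominates another if it gives a strictly higher payoff against every opponent action. Compare each pair of P1's strategies column-by-column:
  A vs B: [1 vs 3, 6 vs 7] → A does not strictly dominate B (column X: 1 ≤ 3)
  B vs A: [3 vs 1, 7 vs 6] → B strictly dominates A
B strictly dominates every other strategy → strictly dominant.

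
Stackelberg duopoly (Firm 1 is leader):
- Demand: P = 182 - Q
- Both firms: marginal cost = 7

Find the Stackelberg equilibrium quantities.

q₁* (leader) = 87.5, q₂* (follower) = 43.75

Work:
Follower's reaction: q₂ = (a - c - q₁)/2
Leader substitutes: π₁ = q₁·(a - q₁ - (a-c-q₁)/2 - c)
FOC: q₁* = (182 - 7)/2 = 87.50
Then: q₂* = (182 - 7 - 87.5)/2 = 43.75
Leader has first-mover advantage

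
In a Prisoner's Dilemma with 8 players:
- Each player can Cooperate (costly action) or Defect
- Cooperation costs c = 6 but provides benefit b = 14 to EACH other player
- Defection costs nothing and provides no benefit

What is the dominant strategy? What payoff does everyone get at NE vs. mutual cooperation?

Dominant: Defect; NE payoff = 0; Coop payoff = 92

Work:
Defect dominates (saves cost c = 6, benefit to others is external)
NE: All defect → everyone gets 0
If all cooperate: each receives (7)×14 - 6 = 92
Social dilemma: 92 > 0 but NE gives 0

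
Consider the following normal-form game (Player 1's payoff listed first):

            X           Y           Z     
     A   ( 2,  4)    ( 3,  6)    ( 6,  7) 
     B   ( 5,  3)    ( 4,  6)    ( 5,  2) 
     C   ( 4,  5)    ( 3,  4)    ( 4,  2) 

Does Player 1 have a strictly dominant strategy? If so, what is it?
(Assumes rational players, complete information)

No strictly dominant strategy exists for Player 1

Work:
A strategy strictly dominates another if it gives a strictly higher payoff against every opponent action. Compare each pair of P1's strategies column-by-column:
  A vs B: [2 vs 5, 3 vs 4, 6 vs 5] → A does not strictly dominate B (column X: 2 ≤ 5)
  A vs C: [2 vs 4, 3 vs 3, 6 vs 4] → A does not strictly dominate C (column X: 2 ≤ 4)
  B vs A: [5 vs 2, 4 vs 3, 5 vs 6] → B does not strictly dominate A (column Z: 5 ≤ 6)
  B vs C: [5 vs 4, 4 vs 3, 5 vs 4] → B strictly dominates C
  C vs A: [4 vs 2, 3 vs 3, 4 vs 6] → C does not strictly dominate A (column Y: 3 ≤ 3)
  C vs B: [4 vs 5, 3 vs 4, 4 vs 5] → C does not strictly dominate B (column X: 4 ≤ 5)
No single strategy strictly dominates all others → no strictly dominant strategy.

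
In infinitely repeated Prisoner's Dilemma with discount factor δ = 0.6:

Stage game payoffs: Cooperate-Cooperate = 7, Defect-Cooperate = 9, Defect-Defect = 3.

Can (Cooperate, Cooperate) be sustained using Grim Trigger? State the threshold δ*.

δ* = 0.3333; since δ = 0.6 ≥ 0.3333, cooperation can be sustained

Work:
For Grim Trigger:
Cooperate forever: 7/(1-δ)
Defect then punished: 9 + 3·δ/(1-δ)
Need: 7/(1-δ) ≥ 9 + 3·δ/(1-δ)
Solving: δ ≥ (T-R)/(T-P) = (9-7)/(9-3) = 0.3333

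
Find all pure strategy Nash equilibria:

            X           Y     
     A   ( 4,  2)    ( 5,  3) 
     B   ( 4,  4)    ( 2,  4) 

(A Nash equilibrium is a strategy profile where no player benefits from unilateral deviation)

Nash equilibrium: (A, Y), (B, X)

Work:
Best responses:
  P1 vs X: payoffs [4, 4] → best response A/B (payoff 4)
  P1 vs Y: payoffs [5, 2] → best response A (payoff 5)
  P2 vs A: payoffs [2, 3] → best response Y (payoff 3)
  P2 vs B: payoffs [4, 4] → best response X/Y (payoff 4)
Mutual best responses: (A,Y), (B,X) → Nash equilibria.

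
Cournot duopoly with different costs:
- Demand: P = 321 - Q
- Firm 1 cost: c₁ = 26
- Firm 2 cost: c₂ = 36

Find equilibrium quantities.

q₁* = 101.67, q₂* = 91.67

Work:
Reaction: q₁ = (321 - 26 - q₂)/2
Reaction: q₂ = (321 - 36 - q₁)/2
Solve simultaneously:
q₁* = (321 - 2×26 + 36)/3 = 101.67
q₂* = (321 - 2×36 + 26)/3 = 91.67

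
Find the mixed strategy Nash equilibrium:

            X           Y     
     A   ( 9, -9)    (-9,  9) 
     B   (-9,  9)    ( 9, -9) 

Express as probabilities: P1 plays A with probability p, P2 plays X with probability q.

p = 0.5, q = 0.5

Work:
Find probabilities that make opponent indifferent:
P2 chooses q to make P1 indifferent between A and B
P1 chooses p to make P2 indifferent between X and Y
Mixed NE: P1 plays (A: 0.5, B: 0.5), P2 plays (X: 0.5, Y: 0.5)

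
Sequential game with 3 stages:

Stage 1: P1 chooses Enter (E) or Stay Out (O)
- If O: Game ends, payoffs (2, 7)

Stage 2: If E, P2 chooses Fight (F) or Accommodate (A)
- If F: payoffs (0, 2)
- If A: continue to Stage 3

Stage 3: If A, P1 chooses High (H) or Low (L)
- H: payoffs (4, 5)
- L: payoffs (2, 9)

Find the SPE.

SPE: (E, A, H); Outcome (4, 5)

Work:
Stage 3: P1 chooses H (4 vs 2)
Stage 2: P2: F->2, A->5 (anticipating H). Choose A
Stage 1: P1: O->2, E->4 (anticipating A, H). Choose E
SPE path: E -> A -> H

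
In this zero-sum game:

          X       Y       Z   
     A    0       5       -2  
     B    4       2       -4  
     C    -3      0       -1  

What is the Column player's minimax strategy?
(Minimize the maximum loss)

Column should play Z, value = -1

Work:
Column player minimizes Row's maximum payoff:
Column X: max payoff to Row = 4
Column Y: max payoff to Row = 5
Column Z: max payoff to Row = -1
Minimum is -1, achieved by column Z.
Minimax strategy: Z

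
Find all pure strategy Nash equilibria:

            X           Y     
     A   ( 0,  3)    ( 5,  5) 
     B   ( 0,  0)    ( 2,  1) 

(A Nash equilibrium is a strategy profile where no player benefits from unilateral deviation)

Nash equilibrium: (A, Y)

Work:
Best responses:
  P1 vs X: payoffs [0, 0] → best response A/B (payoff 0)
  P1 vs Y: payoffs [5, 2] → best response A (payoff 5)
  P2 vs A: payoffs [3, 5] → best response Y (payoff 5)
  P2 vs B: payoffs [0, 1] → best response Y (payoff 1)
Mutual best responses: (A,Y) → Nash equilibria.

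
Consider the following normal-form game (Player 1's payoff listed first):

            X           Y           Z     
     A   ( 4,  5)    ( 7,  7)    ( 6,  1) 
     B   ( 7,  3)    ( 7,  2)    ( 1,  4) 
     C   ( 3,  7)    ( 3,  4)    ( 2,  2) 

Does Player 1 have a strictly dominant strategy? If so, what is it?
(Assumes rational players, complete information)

No strictly dominant strategy exists for Player 1

Work:
A strategy strictly dominates another if it gives a strictly higher payoff against every opponent action. Compare each pair of P1's strategies column-by-column:
  A vs B: [4 vs 7, 7 vs 7, 6 vs 1] → A does not strictly dominate B (column X: 4 ≤ 7)
  A vs C: [4 vs 3, 7 vs 3, 6 vs 2] → A strictly dominates C
  B vs A: [7 vs 4, 7 vs 7, 1 vs 6] → B does not strictly dominate A (column Y: 7 ≤ 7)
  B vs C: [7 vs 3, 7 vs 3, 1 vs 2] → B does not strictly dominate C (column Z: 1 ≤ 2)
  C vs A: [3 vs 4, 3 vs 7, 2 vs 6] → C does not strictly dominate A (column X: 3 ≤ 4)
  C vs B: [3 vs 7, 3 vs 7, 2 vs 1] → C does not strictly dominate B (column X: 3 ≤ 7)
No single strategy strictly dominates all others → no strictly dominant strategy.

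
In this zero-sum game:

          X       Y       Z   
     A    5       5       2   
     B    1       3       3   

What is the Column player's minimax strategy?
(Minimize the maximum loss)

Column should play Z, value = 3

Work:
Column player minimizes Row's maximum payoff:
Column X: max payoff to Row = 5
Column Y: max payoff to Row = 5
Column Z: max payoff to Row = 3
Minimum is 3, achieved by column Z.
Minimax strategy: Z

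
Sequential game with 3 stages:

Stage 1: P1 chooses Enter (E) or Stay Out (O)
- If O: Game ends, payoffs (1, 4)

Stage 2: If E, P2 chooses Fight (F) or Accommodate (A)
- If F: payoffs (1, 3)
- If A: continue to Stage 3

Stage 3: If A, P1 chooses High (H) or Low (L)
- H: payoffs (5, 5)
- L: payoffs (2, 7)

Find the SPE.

SPE: (E, A, H); Outcome (5, 5)

Work:
Stage 3: P1 chooses H (5 vs 2)
Stage 2: P2: F->3, A->5 (anticipating H). Choose A
Stage 1: P1: O->1, E->5 (anticipating A, H). Choose E
SPE path: E -> A -> H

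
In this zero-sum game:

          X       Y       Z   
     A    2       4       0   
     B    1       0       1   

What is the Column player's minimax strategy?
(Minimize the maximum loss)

Column should play Z, value = 1

Work:
Column player minimizes Row's maximum payoff:
Column X: max payoff to Row = 2
Column Y: max payoff to Row = 4
Column Z: max payoff to Row = 1
Minimum is 1, achieved by column Z.
Minimax strategy: Z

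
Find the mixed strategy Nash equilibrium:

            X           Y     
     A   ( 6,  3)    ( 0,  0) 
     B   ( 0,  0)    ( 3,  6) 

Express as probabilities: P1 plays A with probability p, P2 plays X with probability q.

p = 0.6667, q = 0.3333

Work:
Find probabilities that make opponent indifferent:
P2 chooses q to make P1 indifferent between A and B
P1 chooses p to make P2 indifferent between X and Y
Mixed NE: P1 plays (A: 0.6667, B: 0.3333), P2 plays (X: 0.3333, Y: 0.6667)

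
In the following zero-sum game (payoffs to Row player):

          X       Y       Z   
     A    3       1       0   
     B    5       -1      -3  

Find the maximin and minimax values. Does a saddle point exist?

Maximin = 0, Minimax = 0, Saddle: True

Work:
Row minimums: [0, -3] → maximin = 0
Column maximums: [5, 1, 0] → minimax = 0
Saddle point exists! Game value = 0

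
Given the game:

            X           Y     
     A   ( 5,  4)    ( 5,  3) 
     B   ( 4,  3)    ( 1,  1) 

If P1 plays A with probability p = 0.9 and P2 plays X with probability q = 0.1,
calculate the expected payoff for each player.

E[P1] = 4.63, E[P2] = 2.91

Work:
E[P1] = p·q·π₁(A,X) + p·(1-q)·π₁(A,Y) + (1-p)·q·π₁(B,X) + (1-p)·(1-q)·π₁(B,Y)
= 0.9·0.1·5 + 0.9·0.9·5 + 0.1·0.1·4 + 0.1·0.9·1
= 4.63

E[P2] = 2.91 (similar calculation)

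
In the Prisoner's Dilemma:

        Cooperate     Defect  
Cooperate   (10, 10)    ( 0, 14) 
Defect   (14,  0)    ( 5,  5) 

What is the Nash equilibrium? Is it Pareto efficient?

(Defect, Defect) is NE; not Pareto efficient

Work:
Defect dominates Cooperate for both players:
If P2 cooperates: Defect (14) > Cooperate (10)
If P2 defects: Defect (5) > Cooperate (0)
NE: (Defect, Defect) with payoff (5, 5)
But (Cooperate, Cooperate) = (10, 10) Pareto dominates (5, 5)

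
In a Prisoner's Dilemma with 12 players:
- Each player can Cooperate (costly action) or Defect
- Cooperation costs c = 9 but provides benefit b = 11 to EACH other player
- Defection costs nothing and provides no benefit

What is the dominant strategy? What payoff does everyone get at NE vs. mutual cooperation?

Dominant: Defect; NE payoff = 0; Coop payoff = 112

Work:
Defect dominates (saves cost c = 9, benefit to others is external)
NE: All defect → everyone gets 0
If all cooperate: each receives (11)×11 - 9 = 112
Social dilemma: 112 > 0 but NE gives 0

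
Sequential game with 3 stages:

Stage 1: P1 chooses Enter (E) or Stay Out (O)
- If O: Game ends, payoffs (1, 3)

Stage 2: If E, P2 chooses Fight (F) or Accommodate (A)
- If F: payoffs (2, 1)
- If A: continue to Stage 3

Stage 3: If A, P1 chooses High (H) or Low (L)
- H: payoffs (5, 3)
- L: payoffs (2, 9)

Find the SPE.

SPE: (E, A, H); Outcome (5, 3)

Work:
Stage 3: P1 chooses H (5 vs 2)
Stage 2: P2: F->1, A->3 (anticipating H). Choose A
Stage 1: P1: O->1, E->5 (anticipating A, H). Choose E
SPE path: E -> A -> H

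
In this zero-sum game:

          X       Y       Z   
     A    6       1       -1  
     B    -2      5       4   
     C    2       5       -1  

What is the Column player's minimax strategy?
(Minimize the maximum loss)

Column should play Z, value = 4

Work:
Column player minimizes Row's maximum payoff:
Column X: max payoff to Row = 6
Column Y: max payoff to Row = 5
Column Z: max payoff to Row = 4
Minimum is 4, achieved by column Z.
Minimax strategy: Z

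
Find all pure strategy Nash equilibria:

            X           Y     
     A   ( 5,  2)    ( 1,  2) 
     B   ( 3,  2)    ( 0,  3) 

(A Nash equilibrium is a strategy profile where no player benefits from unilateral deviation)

Nash equilibrium: (A, X), (A, Y)

Work:
Best responses:
  P1 vs X: payoffs [5, 3] → best response A (payoff 5)
  P1 vs Y: payoffs [1, 0] → best response A (payoff 1)
  P2 vs A: payoffs [2, 2] → best response X/Y (payoff 2)
  P2 vs B: payoffs [2, 3] → best response Y (payoff 3)
Mutual best responses: (A,X), (A,Y) → Nash equilibria.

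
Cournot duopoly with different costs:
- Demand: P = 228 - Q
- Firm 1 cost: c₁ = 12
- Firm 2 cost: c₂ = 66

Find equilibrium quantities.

q₁* = 90.0, q₂* = 36.0

Work:
Reaction: q₁ = (228 - 12 - q₂)/2
Reaction: q₂ = (228 - 66 - q₁)/2
Solve simultaneously:
q₁* = (228 - 2×12 + 66)/3 = 90.0
q₂* = (228 - 2×66 + 12)/3 = 36.0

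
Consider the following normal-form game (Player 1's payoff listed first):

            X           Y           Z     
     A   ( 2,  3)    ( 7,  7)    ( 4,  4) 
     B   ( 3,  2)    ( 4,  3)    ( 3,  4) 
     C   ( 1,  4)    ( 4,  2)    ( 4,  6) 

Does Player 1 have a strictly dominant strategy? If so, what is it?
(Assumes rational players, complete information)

No strictly dominant strategy exists for Player 1

Work:
A strategy strictly dominates another if it gives a strictly higher payoff against every opponent action. Compare each pair of P1's strategies column-by-column:
  A vs B: [2 vs 3, 7 vs 4, 4 vs 3] → A does not strictly dominate B (column X: 2 ≤ 3)
  A vs C: [2 vs 1, 7 vs 4, 4 vs 4] → A does not strictly dominate C (column Z: 4 ≤ 4)
  B vs A: [3 vs 2, 4 vs 7, 3 vs 4] → B does not strictly dominate A (column Y: 4 ≤ 7)
  B vs C: [3 vs 1, 4 vs 4, 3 vs 4] → B does not strictly dominate C (column Y: 4 ≤ 4)
  C vs A: [1 vs 2, 4 vs 7, 4 vs 4] → C does not strictly dominate A (column X: 1 ≤ 2)
  C vs B: [1 vs 3, 4 vs 4, 4 vs 3] → C does not strictly dominate B (column X: 1 ≤ 3)
No single strategy strictly dominates all others → no strictly dominant strategy.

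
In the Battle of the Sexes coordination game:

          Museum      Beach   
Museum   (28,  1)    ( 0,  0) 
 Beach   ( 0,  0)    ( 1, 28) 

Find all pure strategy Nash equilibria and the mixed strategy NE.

Pure NE: (Museum, Museum) and (Beach, Beach); Mixed NE: p = 0.9655, q = 0.0345

Work:
Check pure NE:
(Museum, Museum): (28, 1) - no unilateral deviation beneficial
(Beach, Beach): (1, 28) - no unilateral deviation beneficial
Mixed NE: P1 plays Museum with p = 0.9655, P2 plays Museum with q = 0.0345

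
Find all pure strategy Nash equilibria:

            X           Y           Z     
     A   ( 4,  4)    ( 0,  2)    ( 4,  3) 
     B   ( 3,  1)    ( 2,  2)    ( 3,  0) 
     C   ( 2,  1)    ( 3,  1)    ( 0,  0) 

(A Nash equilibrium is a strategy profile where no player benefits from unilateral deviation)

Nash equilibrium: (A, X), (C, Y)

Work:
Best responses:
  P1 vs X: payoffs [4, 3, 2] → best response A (payoff 4)
  P1 vs Y: payoffs [0, 2, 3] → best response C (payoff 3)
  P1 vs Z: payoffs [4, 3, 0] → best response A (payoff 4)
  P2 vs A: payoffs [4, 2, 3] → best response X (payoff 4)
  P2 vs B: payoffs [1, 2, 0] → best response Y (payoff 2)
  P2 vs C: payoffs [1, 1, 0] → best response X/Y (payoff 1)
Mutual best responses: (A,X), (C,Y) → Nash equilibria.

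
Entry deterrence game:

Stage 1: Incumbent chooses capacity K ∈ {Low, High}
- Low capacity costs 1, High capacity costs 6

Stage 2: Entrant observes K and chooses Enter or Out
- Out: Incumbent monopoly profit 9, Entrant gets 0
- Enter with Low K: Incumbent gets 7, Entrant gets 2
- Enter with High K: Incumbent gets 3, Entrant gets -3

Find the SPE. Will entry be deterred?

SPE: (Low, Enter|Low, Out|High); Entry not deterred. Incumbent net profit = 6, Entrant gets 2

Work:
After Low K: Entrant enters (2 > 0)
After High K: Entrant stays out (-3 < 0)
Incumbent: Low → 7−1=6, High → 9−6=3
Incumbent chooses Low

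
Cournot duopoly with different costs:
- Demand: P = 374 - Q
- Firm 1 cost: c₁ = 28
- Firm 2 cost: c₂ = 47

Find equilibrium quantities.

q₁* = 121.67, q₂* = 102.67

Work:
Reaction: q₁ = (374 - 28 - q₂)/2
Reaction: q₂ = (374 - 47 - q₁)/2
Solve simultaneously:
q₁* = (374 - 2×28 + 47)/3 = 121.67
q₂* = (374 - 2×47 + 28)/3 = 102.67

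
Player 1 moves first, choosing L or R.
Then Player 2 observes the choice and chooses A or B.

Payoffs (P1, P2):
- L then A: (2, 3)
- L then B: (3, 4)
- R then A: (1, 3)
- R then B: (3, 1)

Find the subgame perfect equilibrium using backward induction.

P1 plays L, P2 plays B after L and A after R; Payoff (3, 4)

Work:
Backward induction:
After L: P2 chooses B → P1 gets 3
After R: P2 chooses A → P1 gets 1
P1 chooses L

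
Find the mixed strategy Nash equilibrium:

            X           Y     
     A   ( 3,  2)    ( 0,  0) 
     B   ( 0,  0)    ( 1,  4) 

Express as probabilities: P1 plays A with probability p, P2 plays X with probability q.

p = 0.6667, q = 0.25

Work:
Find probabilities that make opponent indifferent:
P2 chooses q to make P1 indifferent between A and B
P1 chooses p to make P2 indifferent between X and Y
Mixed NE: P1 plays (A: 0.6667, B: 0.3333), P2 plays (X: 0.25, Y: 0.75)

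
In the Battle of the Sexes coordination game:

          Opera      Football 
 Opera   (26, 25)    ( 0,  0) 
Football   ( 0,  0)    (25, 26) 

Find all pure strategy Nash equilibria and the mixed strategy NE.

Pure NE: (Opera, Opera) and (Football, Football); Mixed NE: p = 0.5098, q = 0.4902

Work:
Check pure NE:
(Opera, Opera): (26, 25) - no unilateral deviation beneficial
(Football, Football): (25, 26) - no unilateral deviation beneficial
Mixed NE: P1 plays Opera with p = 0.5098, P2 plays Opera with q = 0.4902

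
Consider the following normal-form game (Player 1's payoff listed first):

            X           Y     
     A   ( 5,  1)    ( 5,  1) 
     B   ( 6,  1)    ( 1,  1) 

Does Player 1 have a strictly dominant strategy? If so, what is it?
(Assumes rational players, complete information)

No strictly dominant strategy exists for Player 1

Work:
A strategy strictly dominates another if it gives a strictly higher payoff against every opponent action. Compare each pair of P1's strategies column-by-column:
  A vs B: [5 vs 6, 5 vs 1] → A does not strictly dominate B (column X: 5 ≤ 6)
  B vs A: [6 vs 5, 1 vs 5] → B does not strictly dominate A (column Y: 1 ≤ 5)
No single strategy strictly dominates all others → no strictly dominant strategy.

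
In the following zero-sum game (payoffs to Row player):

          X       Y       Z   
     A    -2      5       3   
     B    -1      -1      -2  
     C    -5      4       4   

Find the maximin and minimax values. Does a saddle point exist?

Maximin = -2, Minimax = -1, Saddle: False

Work:
Row minimums: [-2, -2, -5] → maximin = -2
Column maximums: [-1, 5, 4] → minimax = -1
No saddle point (maximin ≠ minimax). Mixed strategy needed.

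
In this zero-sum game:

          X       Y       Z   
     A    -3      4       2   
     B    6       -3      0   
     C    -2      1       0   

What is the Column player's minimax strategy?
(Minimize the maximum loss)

Column should play Z, value = 2

Work:
Column player minimizes Row's maximum payoff:
Column X: max payoff to Row = 6
Column Y: max payoff to Row = 4
Column Z: max payoff to Row = 2
Minimum is 2, achieved by column Z.
Minimax strategy: Z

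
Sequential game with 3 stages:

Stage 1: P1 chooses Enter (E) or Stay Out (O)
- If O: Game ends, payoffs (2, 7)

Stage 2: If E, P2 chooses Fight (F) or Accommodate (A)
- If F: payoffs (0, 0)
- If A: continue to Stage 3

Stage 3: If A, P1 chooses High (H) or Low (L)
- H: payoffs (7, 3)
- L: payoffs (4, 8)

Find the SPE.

SPE: (E, A, H); Outcome (7, 3)

Work:
Stage 3: P1 chooses H (7 vs 4)
Stage 2: P2: F->0, A->3 (anticipating H). Choose A
Stage 1: P1: O->2, E->7 (anticipating A, H). Choose E
SPE path: E -> A -> H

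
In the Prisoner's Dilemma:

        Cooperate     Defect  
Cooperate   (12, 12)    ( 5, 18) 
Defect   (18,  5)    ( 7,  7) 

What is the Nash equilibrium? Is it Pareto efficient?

(Defect, Defect) is NE; not Pareto efficient

Work:
Defect dominates Cooperate for both players:
If P2 cooperates: Defect (18) > Cooperate (12)
If P2 defects: Defect (7) > Cooperate (5)
NE: (Defect, Defect) with payoff (7, 7)
But (Cooperate, Cooperate) = (12, 12) Pareto dominates (7, 7)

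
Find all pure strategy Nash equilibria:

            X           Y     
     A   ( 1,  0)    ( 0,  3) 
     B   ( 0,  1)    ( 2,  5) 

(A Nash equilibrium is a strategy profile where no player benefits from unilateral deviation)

Nash equilibrium: (B, Y)

Work:
Best responses:
  P1 vs X: payoffs [1, 0] → best response A (payoff 1)
  P1 vs Y: payoffs [0, 2] → best response B (payoff 2)
  P2 vs A: payoffs [0, 3] → best response Y (payoff 3)
  P2 vs B: payoffs [1, 5] → best response Y (payoff 5)
Mutual best responses: (B,Y) → Nash equilibria.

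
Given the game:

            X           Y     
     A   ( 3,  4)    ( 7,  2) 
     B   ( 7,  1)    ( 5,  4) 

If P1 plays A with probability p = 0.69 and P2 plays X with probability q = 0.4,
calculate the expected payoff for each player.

E[P1] = 5.524, E[P2] = 2.8

Work:
E[P1] = p·q·π₁(A,X) + p·(1-q)·π₁(A,Y) + (1-p)·q·π₁(B,X) + (1-p)·(1-q)·π₁(B,Y)
= 0.69·0.4·3 + 0.69·0.6·7 + 0.31·0.4·7 + 0.31·0.6·5
= 5.524

E[P2] = 2.8 (similar calculation)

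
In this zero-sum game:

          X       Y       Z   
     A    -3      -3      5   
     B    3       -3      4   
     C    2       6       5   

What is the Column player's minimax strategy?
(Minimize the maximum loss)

Column should play X, value = 3

Work:
Column player minimizes Row's maximum payoff:
Column X: max payoff to Row = 3
Column Y: max payoff to Row = 6
Column Z: max payoff to Row = 5
Minimum is 3, achieved by column X.
Minimax strategy: X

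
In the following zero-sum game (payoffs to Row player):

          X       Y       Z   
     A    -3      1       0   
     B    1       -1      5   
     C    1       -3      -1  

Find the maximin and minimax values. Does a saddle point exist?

Maximin = -1, Minimax = 1, Saddle: False

Work:
Row minimums: [-3, -1, -3] → maximin = -1
Column maximums: [1, 1, 5] → minimax = 1
No saddle point (maximin ≠ minimax). Mixed strategy needed.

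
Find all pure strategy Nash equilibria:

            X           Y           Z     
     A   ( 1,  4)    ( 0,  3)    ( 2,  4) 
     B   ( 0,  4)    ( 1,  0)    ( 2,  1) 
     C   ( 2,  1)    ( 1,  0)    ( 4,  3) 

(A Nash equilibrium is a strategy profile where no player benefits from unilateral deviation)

Nash equilibrium: (C, Z)

Work:
Best responses:
  P1 vs X: payoffs [1, 0, 2] → best response C (payoff 2)
  P1 vs Y: payoffs [0, 1, 1] → best response B/C (payoff 1)
  P1 vs Z: payoffs [2, 2, 4] → best response C (payoff 4)
  P2 vs A: payoffs [4, 3, 4] → best response X/Z (payoff 4)
  P2 vs B: payoffs [4, 0, 1] → best response X (payoff 4)
  P2 vs C: payoffs [1, 0, 3] → best response Z (payoff 3)
Mutual best responses: (C,Z) → Nash equilibria.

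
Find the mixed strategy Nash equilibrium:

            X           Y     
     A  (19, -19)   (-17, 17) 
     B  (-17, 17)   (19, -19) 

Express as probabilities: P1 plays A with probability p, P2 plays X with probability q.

p = 0.5, q = 0.5

Work:
Find probabilities that make opponent indifferent:
P2 chooses q to make P1 indifferent between A and B
P1 chooses p to make P2 indifferent between X and Y
Mixed NE: P1 plays (A: 0.5, B: 0.5), P2 plays (X: 0.5, Y: 0.5)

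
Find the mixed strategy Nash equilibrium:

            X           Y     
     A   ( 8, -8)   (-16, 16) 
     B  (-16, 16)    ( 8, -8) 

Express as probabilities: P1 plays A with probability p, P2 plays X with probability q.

p = 0.5, q = 0.5

Work:
Find probabilities that make opponent indifferent:
P2 chooses q to make P1 indifferent between A and B
P1 chooses p to make P2 indifferent between X and Y
Mixed NE: P1 plays (A: 0.5, B: 0.5), P2 plays (X: 0.5, Y: 0.5)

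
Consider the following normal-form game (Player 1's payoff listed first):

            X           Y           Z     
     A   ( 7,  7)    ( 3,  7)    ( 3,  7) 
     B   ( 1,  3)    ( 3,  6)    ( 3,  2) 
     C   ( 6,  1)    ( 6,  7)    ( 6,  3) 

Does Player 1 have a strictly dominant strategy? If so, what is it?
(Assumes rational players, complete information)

No strictly dominant strategy exists for Player 1

Work:
A strategy strictly dominates another if it gives a strictly higher payoff against every opponent action. Compare each pair of P1's strategies column-by-column:
  A vs B: [7 vs 1, 3 vs 3, 3 vs 3] → A does not strictly dominate B (column Y: 3 ≤ 3)
  A vs C: [7 vs 6, 3 vs 6, 3 vs 6] → A does not strictly dominate C (column Y: 3 ≤ 6)
  B vs A: [1 vs 7, 3 vs 3, 3 vs 3] → B does not strictly dominate A (column X: 1 ≤ 7)
  B vs C: [1 vs 6, 3 vs 6, 3 vs 6] → B does not strictly dominate C (column X: 1 ≤ 6)
  C vs A: [6 vs 7, 6 vs 3, 6 vs 3] → C does not strictly dominate A (column X: 6 ≤ 7)
  C vs B: [6 vs 1, 6 vs 3, 6 vs 3] → C strictly dominates B
No single strategy strictly dominates all others → no strictly dominant strategy.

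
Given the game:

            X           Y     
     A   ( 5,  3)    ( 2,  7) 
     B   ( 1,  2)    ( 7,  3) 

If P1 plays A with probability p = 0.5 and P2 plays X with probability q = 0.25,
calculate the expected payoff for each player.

E[P1] = 4.125, E[P2] = 4.375

Work:
E[P1] = p·q·π₁(A,X) + p·(1-q)·π₁(A,Y) + (1-p)·q·π₁(B,X) + (1-p)·(1-q)·π₁(B,Y)
= 0.5·0.25·5 + 0.5·0.75·2 + 0.5·0.25·1 + 0.5·0.75·7
= 4.125

E[P2] = 4.375 (similar calculation)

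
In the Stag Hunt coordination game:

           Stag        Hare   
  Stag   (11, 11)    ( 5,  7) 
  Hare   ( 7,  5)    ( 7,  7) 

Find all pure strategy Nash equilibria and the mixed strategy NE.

Pure NE: (Stag, Stag) and (Hare, Hare); Mixed NE: p = 0.3333, q = 0.3333

Work:
Check pure NE:
(Stag, Stag): (11, 11) - no unilateral deviation beneficial
(Hare, Hare): (7, 7) - no unilateral deviation beneficial
Mixed NE: P1 plays Stag with p = 0.3333, P2 plays Stag with q = 0.3333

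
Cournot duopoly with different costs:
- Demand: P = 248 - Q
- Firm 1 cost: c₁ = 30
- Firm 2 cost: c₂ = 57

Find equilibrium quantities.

q₁* = 81.67, q₂* = 54.67

Work:
Reaction: q₁ = (248 - 30 - q₂)/2
Reaction: q₂ = (248 - 57 - q₁)/2
Solve simultaneously:
q₁* = (248 - 2×30 + 57)/3 = 81.67
q₂* = (248 - 2×57 + 30)/3 = 54.67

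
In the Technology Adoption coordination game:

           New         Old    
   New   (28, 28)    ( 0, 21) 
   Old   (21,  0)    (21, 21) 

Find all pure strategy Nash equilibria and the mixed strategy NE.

Pure NE: (New, New) and (Old, Old); Mixed NE: p = 0.75, q = 0.75

Work:
Check pure NE:
(New, New): (28, 28) - no unilateral deviation beneficial
(Old, Old): (21, 21) - no unilateral deviation beneficial
Mixed NE: P1 plays New with p = 0.75, P2 plays New with q = 0.75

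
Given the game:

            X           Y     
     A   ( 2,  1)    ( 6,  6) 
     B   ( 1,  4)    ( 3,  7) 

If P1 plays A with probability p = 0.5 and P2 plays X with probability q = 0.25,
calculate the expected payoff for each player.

E[P1] = 3.75, E[P2] = 5.5

Work:
E[P1] = p·q·π₁(A,X) + p·(1-q)·π₁(A,Y) + (1-p)·q·π₁(B,X) + (1-p)·(1-q)·π₁(B,Y)
= 0.5·0.25·2 + 0.5·0.75·6 + 0.5·0.25·1 + 0.5·0.75·3
= 3.75

E[P2] = 5.5 (similar calculation)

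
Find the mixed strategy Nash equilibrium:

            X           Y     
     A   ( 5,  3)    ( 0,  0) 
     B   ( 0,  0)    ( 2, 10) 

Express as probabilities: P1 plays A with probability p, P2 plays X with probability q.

p = 0.7692, q = 0.2857

Work:
Find probabilities that make opponent indifferent:
P2 chooses q to make P1 indifferent between A and B
P1 chooses p to make P2 indifferent between X and Y
Mixed NE: P1 plays (A: 0.7692, B: 0.2308), P2 plays (X: 0.2857, Y: 0.7143)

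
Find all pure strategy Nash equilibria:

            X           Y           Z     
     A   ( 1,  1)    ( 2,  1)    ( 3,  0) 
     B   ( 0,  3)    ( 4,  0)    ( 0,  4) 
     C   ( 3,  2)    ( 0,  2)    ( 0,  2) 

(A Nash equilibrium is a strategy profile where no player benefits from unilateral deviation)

Nash equilibrium: (C, X)

Work:
Best responses:
  P1 vs X: payoffs [1, 0, 3] → best response C (payoff 3)
  P1 vs Y: payoffs [2, 4, 0] → best response B (payoff 4)
  P1 vs Z: payoffs [3, 0, 0] → best response A (payoff 3)
  P2 vs A: payoffs [1, 1, 0] → best response X/Y (payoff 1)
  P2 vs B: payoffs [3, 0, 4] → best response Z (payoff 4)
  P2 vs C: payoffs [2, 2, 2] → best response X/Y/Z (payoff 2)
Mutual best responses: (C,X) → Nash equilibria.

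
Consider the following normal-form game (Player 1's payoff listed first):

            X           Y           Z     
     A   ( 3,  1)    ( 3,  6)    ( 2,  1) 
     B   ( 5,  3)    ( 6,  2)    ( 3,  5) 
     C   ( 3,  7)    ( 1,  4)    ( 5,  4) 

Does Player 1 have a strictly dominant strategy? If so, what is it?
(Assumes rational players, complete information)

No strictly dominant strategy exists for Player 1

Work:
A strategy strictly dominates another if it gives a strictly higher payoff against every opponent action. Compare each pair of P1's strategies column-by-column:
  A vs B: [3 vs 5, 3 vs 6, 2 vs 3] → A does not strictly dominate B (column X: 3 ≤ 5)
  A vs C: [3 vs 3, 3 vs 1, 2 vs 5] → A does not strictly dominate C (column X: 3 ≤ 3)
  B vs A: [5 vs 3, 6 vs 3, 3 vs 2] → B strictly dominates A
  B vs C: [5 vs 3, 6 vs 1, 3 vs 5] → B does not strictly dominate C (column Z: 3 ≤ 5)
  C vs A: [3 vs 3, 1 vs 3, 5 vs 2] → C does not strictly dominate A (column X: 3 ≤ 3)
  C vs B: [3 vs 5, 1 vs 6, 5 vs 3] → C does not strictly dominate B (column X: 3 ≤ 5)
No single strategy strictly dominates all others → no strictly dominant strategy.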